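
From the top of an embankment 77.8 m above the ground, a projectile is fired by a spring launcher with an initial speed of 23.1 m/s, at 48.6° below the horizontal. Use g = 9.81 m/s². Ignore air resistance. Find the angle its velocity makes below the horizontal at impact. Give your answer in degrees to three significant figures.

70.3°

Components: vₓ = 23.10 cos 48.6° = 15.28 m/s, v_y0 = −17.33 m/s (downward).
Vertical motion (up positive, ground at y = 0): 4.905 t² − (−17.33) t − 77.8 = 0, so t = (−17.33 + √(17.33² + 2·9.81·77.8)) / 9.81 = (−17.33 + 42.74) / 9.81 = 2.590 s.
At impact: v_y = v_y0 − g t = −42.74 m/s; vₓ = 15.28 m/s.
Angle below horizontal: arctan(|v_y|/vₓ) = arctan(42.74/15.28) = 70.33°.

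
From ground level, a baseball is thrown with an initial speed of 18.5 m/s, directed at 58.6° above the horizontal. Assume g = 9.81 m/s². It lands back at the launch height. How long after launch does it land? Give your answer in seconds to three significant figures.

3.22 s

Resolve: vₓ = 18.50 cos 58.6° = 9.639 m/s and v_y0 = 18.50 sin 58.6° = 15.79 m/s.
It returns to y = 0 when t = 2 v_y0 / g = 2(15.79)/9.81 = 3.219 s.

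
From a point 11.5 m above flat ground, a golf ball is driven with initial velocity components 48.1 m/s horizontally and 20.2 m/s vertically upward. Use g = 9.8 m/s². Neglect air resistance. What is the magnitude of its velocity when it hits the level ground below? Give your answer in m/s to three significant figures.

The projectile lands when y = 11.5 + (20.20) t − ½·9.80·t² = 0. Positive root: t = (20.20 + √(20.20² + 2·9.80·11.5)) / 9.80 = (20.20 + 25.17) / 9.80 = 4.629 s.
Vertical velocity at impact: v_y = v_y0 − g t = 20.20 − 9.80 × 4.629 = −25.17 m/s.
Speed: |v| = √(vₓ² + v_y²) = √(48.10² + 25.17²) = 54.29 m/s.

54.3 m/s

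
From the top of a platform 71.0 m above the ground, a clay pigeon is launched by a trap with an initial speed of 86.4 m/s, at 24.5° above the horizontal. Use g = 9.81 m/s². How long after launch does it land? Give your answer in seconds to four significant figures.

8.926 s

Horizontal component vₓ = 86.40 cos 24.5° = 78.62 m/s; vertical v_y0 = 86.40 sin 24.5° = 35.83 m/s.
The projectile lands when y = 71.0 + (35.83) t − ½·9.81·t² = 0. Positive root: t = (35.83 + √(35.83² + 2·9.81·71.0)) / 9.81 = (35.83 + 51.74) / 9.81 = 8.926 s.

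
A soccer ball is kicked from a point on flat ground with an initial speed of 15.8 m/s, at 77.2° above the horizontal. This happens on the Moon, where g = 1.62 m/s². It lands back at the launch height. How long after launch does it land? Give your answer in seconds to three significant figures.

Resolve: vₓ = 15.80 cos 77.2° = 3.500 m/s and v_y0 = 15.80 sin 77.2° = 15.41 m/s.
Time of flight on level ground: T = 2 v_y0 / g = 2 × 15.41 / 1.62 = 19.02 s.

19.0 s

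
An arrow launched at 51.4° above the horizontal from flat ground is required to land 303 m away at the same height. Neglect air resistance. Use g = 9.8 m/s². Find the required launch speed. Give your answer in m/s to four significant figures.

55.18 m/s

From R = (v₀² / g) sin 2θ: v₀ = √(gR / sin 2θ).
v₀ = √(9.80 × 303 / sin 102.8°) = √(2969 / 0.9751) = √3045.1 = 55.18 m/s.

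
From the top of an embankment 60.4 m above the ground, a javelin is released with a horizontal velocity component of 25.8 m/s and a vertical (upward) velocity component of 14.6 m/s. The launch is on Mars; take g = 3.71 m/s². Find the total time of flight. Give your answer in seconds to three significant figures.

With up positive and y = 0 at the ground: y(t) = 60.4 + (14.60) t − 1.855 t². Setting y = 0 and taking the positive root: t = [14.60 + √(14.60² + 2·3.71·60.4)] / 3.71 = (14.60 + 25.72) / 3.71 = 10.87 s.

10.9 s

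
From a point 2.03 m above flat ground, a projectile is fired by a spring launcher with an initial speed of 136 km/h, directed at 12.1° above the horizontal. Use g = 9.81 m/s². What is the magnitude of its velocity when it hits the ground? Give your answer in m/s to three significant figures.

Convert: 136 km/h = 136/3.6 = 37.78 m/s.
Components: vₓ = 37.78 cos 12.1° = 36.94 m/s, v_y0 = 37.78 sin 12.1° = 7.919 m/s.
With up positive and y = 0 at the ground: y(t) = 2.03 + (7.919) t − 4.905 t². Setting y = 0 and taking the positive root: t = [7.919 + √(7.919² + 2·9.81·2.03)] / 9.81 = (7.919 + 10.13) / 9.81 = 1.839 s.
Vertical velocity at impact: v_y = v_y0 − g t = 7.919 − 9.81 × 1.839 = −10.13 m/s.
Speed: |v| = √(vₓ² + v_y²) = √(36.94² + 10.13²) = 38.30 m/s.

38.3 m/s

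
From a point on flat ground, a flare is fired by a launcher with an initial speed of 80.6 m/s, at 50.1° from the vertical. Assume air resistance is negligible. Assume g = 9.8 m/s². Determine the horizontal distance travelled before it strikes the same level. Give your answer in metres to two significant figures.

vₓ = 80.60 sin 50.1° = 61.83 m/s; v_y0 = 80.60 cos 50.1° = 51.70 m/s.
Time aloft: T = 2 v_y0 / g = 2 × 51.70 / 9.80 = 10.55 s.
Range: R = vₓ T = 61.83 × 10.55 = 652.4 m.

650 m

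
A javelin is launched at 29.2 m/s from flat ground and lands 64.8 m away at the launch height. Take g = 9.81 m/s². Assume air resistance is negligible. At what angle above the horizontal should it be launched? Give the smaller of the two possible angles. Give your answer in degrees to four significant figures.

24.10°

Level-ground range R = v₀² sin(2θ)/g ⇒ sin(2θ) = gR/v₀² = 9.81 × 64.8 / 29.2² = 0.7456.
2θ = 48.21° or 180° − 48.21° = 131.8°, so θ = 24.10° or 65.90°.
The smaller angle is 24.10°.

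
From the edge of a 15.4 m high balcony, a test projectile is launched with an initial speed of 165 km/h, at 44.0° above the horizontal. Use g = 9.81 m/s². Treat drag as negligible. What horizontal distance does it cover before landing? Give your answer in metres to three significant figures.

Convert: 165 km/h = 165/3.6 = 45.83 m/s.
Components: vₓ = 45.83 cos 44.0° = 32.97 m/s, v_y0 = 45.83 sin 44.0° = 31.84 m/s.
With up positive and y = 0 at the ground: y(t) = 15.4 + (31.84) t − 4.905 t². Setting y = 0 and taking the positive root: t = [31.84 + √(31.84² + 2·9.81·15.4)] / 9.81 = (31.84 + 36.27) / 9.81 = 6.943 s.
Horizontal distance: R = vₓ t = 32.97 × 6.943 = 228.9 m.

229 m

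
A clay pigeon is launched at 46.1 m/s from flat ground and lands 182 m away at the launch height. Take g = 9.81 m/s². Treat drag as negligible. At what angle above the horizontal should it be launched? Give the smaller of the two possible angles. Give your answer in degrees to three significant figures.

28.6°

From R = (v₀²/g) sin 2θ: sin 2θ = 9.81 × 182 / 2125.2 = 0.8401.
2θ = 57.15° or 180° − 57.15° = 122.8°, so θ = 28.58° or 61.42°.
The smaller angle is 28.58°.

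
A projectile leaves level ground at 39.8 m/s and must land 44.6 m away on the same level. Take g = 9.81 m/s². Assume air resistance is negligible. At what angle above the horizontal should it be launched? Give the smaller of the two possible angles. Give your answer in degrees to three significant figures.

8.02°

Level-ground range R = v₀² sin(2θ)/g ⇒ sin(2θ) = gR/v₀² = 9.81 × 44.6 / 39.8² = 0.2762.
2θ = 16.03° or 180° − 16.03° = 164.0°, so θ = 8.017° or 81.98°.
The smaller angle is 8.017°.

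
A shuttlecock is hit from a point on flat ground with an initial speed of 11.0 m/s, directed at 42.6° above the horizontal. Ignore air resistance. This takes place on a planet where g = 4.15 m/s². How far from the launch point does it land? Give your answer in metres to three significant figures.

29.1 m

Components: vₓ = 11.00 cos 42.6° = 8.097 m/s, v_y0 = 11.00 sin 42.6° = 7.446 m/s.
Time aloft: T = 2 v_y0 / g = 2 × 7.446 / 4.15 = 3.588 s.
Range: R = vₓ T = 8.097 × 3.588 = 29.05 m.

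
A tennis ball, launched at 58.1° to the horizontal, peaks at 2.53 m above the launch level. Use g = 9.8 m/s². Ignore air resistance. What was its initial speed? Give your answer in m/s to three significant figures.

8.29 m/s

At the peak v_y = 0, so v_y0 = √(2gH) = √(2 × 9.80 × 2.53) = 7.042 m/s.
v_y0 = v₀ sin θ ⇒ v₀ = 7.042 / sin 58.1° = 8.295 m/s.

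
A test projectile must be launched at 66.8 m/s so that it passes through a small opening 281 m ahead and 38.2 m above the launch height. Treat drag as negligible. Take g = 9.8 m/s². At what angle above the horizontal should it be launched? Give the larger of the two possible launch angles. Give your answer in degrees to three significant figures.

69.7°

Trajectory: y = x tanθ − g x² (1 + tan²θ)/(2v₀²). With x = 281, y = 38.2, v₀ = 66.8, g = 9.80:
86.71 tan²θ − 281 tanθ + (124.9) = 0.
tanθ = [281 ± √(281² − 4 × 86.71 × (124.9))] / (2 × 86.71) = (281 ± 188.8) / 173.4, giving tanθ = 0.5318 or 2.709.
θ = 28.00° or 69.74°; the larger is 69.74°.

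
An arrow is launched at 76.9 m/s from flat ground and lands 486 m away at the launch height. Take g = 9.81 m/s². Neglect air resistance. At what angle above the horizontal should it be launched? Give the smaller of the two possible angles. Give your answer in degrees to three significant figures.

26.9°

From R = (v₀²/g) sin 2θ: sin 2θ = 9.81 × 486 / 5913.6 = 0.8062.
2θ = 53.73° or 180° − 53.73° = 126.3°, so θ = 26.86° or 63.14°.
The smaller angle is 26.86°.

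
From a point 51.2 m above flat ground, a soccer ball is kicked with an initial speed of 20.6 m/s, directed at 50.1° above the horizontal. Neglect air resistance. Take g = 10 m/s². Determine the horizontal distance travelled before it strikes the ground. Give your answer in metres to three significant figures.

Components: vₓ = 20.60 cos 50.1° = 13.21 m/s, v_y0 = 20.60 sin 50.1° = 15.80 m/s.
Vertical motion (up positive, ground at y = 0): 5.000 t² − (15.80) t − 51.2 = 0, so t = (15.80 + √(15.80² + 2·10.0·51.2)) / 10.0 = (15.80 + 35.69) / 10.0 = 5.149 s.
Horizontal distance: R = vₓ t = 13.21 × 5.149 = 68.04 m.

68.0 m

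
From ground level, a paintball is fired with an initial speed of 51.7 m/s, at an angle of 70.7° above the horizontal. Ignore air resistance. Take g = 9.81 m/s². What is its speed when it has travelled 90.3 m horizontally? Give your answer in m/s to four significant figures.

vₓ = 51.70 cos 70.7° = 17.09 m/s; v_y0 = 51.70 sin 70.7° = 48.79 m/s.
At x = 90.3 m, t = x/vₓ = 90.3/17.09 = 5.285 s.
Vertical velocity there: v_y = v_y0 − g t = 48.79 − 9.81 × 5.285 = −3.047 m/s.
Speed: √(vₓ² + v_y²) = √(17.09² + 3.047²) = 17.36 m/s.

17.36 m/s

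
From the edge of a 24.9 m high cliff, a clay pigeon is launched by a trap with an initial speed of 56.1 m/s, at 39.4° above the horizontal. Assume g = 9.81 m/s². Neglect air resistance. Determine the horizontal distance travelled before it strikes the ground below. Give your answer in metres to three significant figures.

vₓ = 56.10 cos 39.4° = 43.35 m/s; v_y0 = 56.10 sin 39.4° = 35.61 m/s.
Vertical motion (up positive, ground at y = 0): 4.905 t² − (35.61) t − 24.9 = 0, so t = (35.61 + √(35.61² + 2·9.81·24.9)) / 9.81 = (35.61 + 41.91) / 9.81 = 7.902 s.
Horizontal distance: R = vₓ t = 43.35 × 7.902 = 342.6 m.

343 m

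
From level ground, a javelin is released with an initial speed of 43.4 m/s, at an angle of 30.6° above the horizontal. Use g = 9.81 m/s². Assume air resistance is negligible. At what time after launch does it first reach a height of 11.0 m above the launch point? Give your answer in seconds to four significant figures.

Resolve: vₓ = 43.40 cos 30.6° = 37.36 m/s and v_y0 = 43.40 sin 30.6° = 22.09 m/s.
Require v_y0 t − ½ g t² = 11.0, i.e. 4.905 t² − 22.09 t + 11.0 = 0.
Quadratic formula: t = (22.09 ± √272.25) / 9.81 = (22.09 ± 16.50) / 9.81 → t = 0.5701 s or 3.934 s.
The first (ascending) time is 0.5701 s.

0.5701 s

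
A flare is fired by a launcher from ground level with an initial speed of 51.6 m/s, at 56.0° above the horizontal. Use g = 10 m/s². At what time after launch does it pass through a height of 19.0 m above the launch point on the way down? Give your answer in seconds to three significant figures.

8.09 s

Components: vₓ = 51.60 cos 56.0° = 28.85 m/s, v_y0 = 51.60 sin 56.0° = 42.78 m/s.
Set y = v_y0 t − ½ g t² = 19.0: 5.000 t² − 42.78 t + 19.0 = 0.
Quadratic formula: t = (42.78 ± √1450.0) / 10.0 = (42.78 ± 38.08) / 10.0 → t = 0.4700 s or 8.086 s.
The descending-branch root is 8.086 s.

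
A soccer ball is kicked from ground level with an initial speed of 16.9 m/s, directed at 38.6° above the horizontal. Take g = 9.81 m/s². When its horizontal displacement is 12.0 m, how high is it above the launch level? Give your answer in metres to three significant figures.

Resolve: vₓ = 16.90 cos 38.6° = 13.21 m/s and v_y0 = 16.90 sin 38.6° = 10.54 m/s.
x = vₓ t ⇒ t = 12.0/13.21 = 0.9086 s.
Height: y = v_y0 t − ½ g t² = 10.54 × 0.9086 − 4.905 × 0.9086² = 9.579 − 4.049 = 5.530 m.

5.53 m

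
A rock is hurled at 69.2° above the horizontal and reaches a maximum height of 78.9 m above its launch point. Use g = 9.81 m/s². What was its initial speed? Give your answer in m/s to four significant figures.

At the peak v_y = 0, so v_y0 = √(2gH) = √(2 × 9.81 × 78.9) = 39.34 m/s.
v_y0 = v₀ sin θ ⇒ v₀ = 39.34 / sin 69.2° = 42.09 m/s.

42.09 m/s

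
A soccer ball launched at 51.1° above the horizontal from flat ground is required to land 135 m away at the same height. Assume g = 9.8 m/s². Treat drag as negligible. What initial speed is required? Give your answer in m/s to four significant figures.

36.79 m/s

On level ground R = v₀² sin 2θ / g ⇒ v₀ = √(gR / sin 2θ).
v₀ = √(9.80 × 135 / sin 102.2°) = √(1323 / 0.9774) = √1353.6 = 36.79 m/s.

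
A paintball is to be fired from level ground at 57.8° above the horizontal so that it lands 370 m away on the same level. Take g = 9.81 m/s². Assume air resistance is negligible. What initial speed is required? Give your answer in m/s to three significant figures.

63.4 m/s

On level ground R = v₀² sin 2θ / g ⇒ v₀ = √(gR / sin 2θ).
v₀ = √(9.81 × 370 / sin 115.6°) = √(3630 / 0.9018) = √4024.8 = 63.44 m/s.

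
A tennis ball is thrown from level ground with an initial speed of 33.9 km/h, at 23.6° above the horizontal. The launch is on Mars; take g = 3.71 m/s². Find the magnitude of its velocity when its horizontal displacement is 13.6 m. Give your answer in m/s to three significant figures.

8.88 m/s

Convert: 33.9 km/h = 33.9/3.6 = 9.417 m/s.
Resolve: vₓ = 9.417 cos 23.6° = 8.629 m/s and v_y0 = 9.417 sin 23.6° = 3.770 m/s.
x = vₓ t ⇒ t = 13.6/8.629 = 1.576 s.
Vertical velocity there: v_y = v_y0 − g t = 3.770 − 3.71 × 1.576 = −2.077 m/s.
Speed: √(vₓ² + v_y²) = √(8.629² + 2.077²) = 8.876 m/s.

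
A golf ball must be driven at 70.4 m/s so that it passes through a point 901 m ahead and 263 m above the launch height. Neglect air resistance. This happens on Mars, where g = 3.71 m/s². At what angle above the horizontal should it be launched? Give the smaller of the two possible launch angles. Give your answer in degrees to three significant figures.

42.2°

Trajectory: y = x tanθ − g x² (1 + tan²θ)/(2v₀²). With x = 901, y = 263, v₀ = 70.4, g = 3.71:
303.8 tan²θ − 901 tanθ + (566.8) = 0.
tanθ = [901 ± √(901² − 4 × 303.8 × (566.8))] / (2 × 303.8) = (901 ± 350.5) / 607.7, giving tanθ = 0.9058 or 2.060.
θ = 42.17° or 64.10°; the smaller is 42.17°.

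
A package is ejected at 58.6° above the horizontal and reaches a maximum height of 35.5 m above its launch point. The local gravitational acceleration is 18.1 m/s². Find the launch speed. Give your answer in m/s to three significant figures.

42.0 m/s

At the peak v_y = 0, so v_y0 = √(2gH) = √(2 × 18.1 × 35.5) = 35.85 m/s.
v_y0 = v₀ sin θ ⇒ v₀ = 35.85 / sin 58.6° = 42.00 m/s.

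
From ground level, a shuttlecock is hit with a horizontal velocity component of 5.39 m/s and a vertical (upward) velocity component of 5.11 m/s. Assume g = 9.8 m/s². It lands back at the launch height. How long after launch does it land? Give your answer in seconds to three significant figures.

Landing at launch height ⇒ T = 2 v_y0 / g = 2 × 5.110 / 9.80 = 1.043 s.

1.04 s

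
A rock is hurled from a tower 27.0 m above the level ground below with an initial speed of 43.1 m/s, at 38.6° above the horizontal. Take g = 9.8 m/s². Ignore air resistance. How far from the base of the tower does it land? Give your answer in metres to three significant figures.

Horizontal component vₓ = 43.10 cos 38.6° = 33.68 m/s; vertical v_y0 = 43.10 sin 38.6° = 26.89 m/s.
Vertical motion (up positive, ground at y = 0): 4.900 t² − (26.89) t − 27.0 = 0, so t = (26.89 + √(26.89² + 2·9.80·27.0)) / 9.80 = (26.89 + 35.39) / 9.80 = 6.355 s.
Horizontal distance: R = vₓ t = 33.68 × 6.355 = 214.0 m.

214 m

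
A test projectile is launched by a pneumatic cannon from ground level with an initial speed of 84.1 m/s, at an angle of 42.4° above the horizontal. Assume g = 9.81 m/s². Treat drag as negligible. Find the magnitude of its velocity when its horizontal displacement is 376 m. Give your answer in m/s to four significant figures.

62.16 m/s

Components: vₓ = 84.10 cos 42.4° = 62.10 m/s, v_y0 = 84.10 sin 42.4° = 56.71 m/s.
x = vₓ t ⇒ t = 376/62.10 = 6.054 s.
Vertical velocity there: v_y = v_y0 − g t = 56.71 − 9.81 × 6.054 = −2.684 m/s.
Speed: √(vₓ² + v_y²) = √(62.10² + 2.684²) = 62.16 m/s.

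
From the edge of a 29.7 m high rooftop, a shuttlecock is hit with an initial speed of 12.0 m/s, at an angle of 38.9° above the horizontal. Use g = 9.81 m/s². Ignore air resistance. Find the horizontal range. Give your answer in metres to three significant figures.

31.2 m

Horizontal component vₓ = 12.00 cos 38.9° = 9.339 m/s; vertical v_y0 = 12.00 sin 38.9° = 7.536 m/s.
With up positive and y = 0 at the ground: y(t) = 29.7 + (7.536) t − 4.905 t². Setting y = 0 and taking the positive root: t = [7.536 + √(7.536² + 2·9.81·29.7)] / 9.81 = (7.536 + 25.29) / 9.81 = 3.346 s.
Horizontal distance: R = vₓ t = 9.339 × 3.346 = 31.25 m.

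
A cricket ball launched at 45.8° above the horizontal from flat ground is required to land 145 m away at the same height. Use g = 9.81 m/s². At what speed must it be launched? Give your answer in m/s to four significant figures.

37.72 m/s

On level ground R = v₀² sin 2θ / g ⇒ v₀ = √(gR / sin 2θ).
v₀ = √(9.81 × 145 / sin 91.60°) = √(1422 / 0.9996) = √1423.0 = 37.72 m/s.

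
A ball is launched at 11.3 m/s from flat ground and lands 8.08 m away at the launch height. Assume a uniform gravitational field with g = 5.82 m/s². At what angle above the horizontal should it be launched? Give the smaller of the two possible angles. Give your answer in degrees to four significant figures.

Level-ground range R = v₀² sin(2θ)/g ⇒ sin(2θ) = gR/v₀² = 5.82 × 8.08 / 11.3² = 0.3683.
2θ = 21.61° or 180° − 21.61° = 158.4°, so θ = 10.80° or 79.20°.
The smaller angle is 10.80°.

10.80°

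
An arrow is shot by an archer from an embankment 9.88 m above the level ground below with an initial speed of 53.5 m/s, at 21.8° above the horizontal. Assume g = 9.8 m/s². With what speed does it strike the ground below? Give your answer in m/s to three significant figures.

55.3 m/s

vₓ = 53.50 cos 21.8° = 49.67 m/s; v_y0 = 53.50 sin 21.8° = 19.87 m/s.
The projectile lands when y = 9.88 + (19.87) t − ½·9.80·t² = 0. Positive root: t = (19.87 + √(19.87² + 2·9.80·9.88)) / 9.80 = (19.87 + 24.26) / 9.80 = 4.503 s.
Vertical velocity at impact: v_y = v_y0 − g t = 19.87 − 9.80 × 4.503 = −24.26 m/s.
Speed: |v| = √(vₓ² + v_y²) = √(49.67² + 24.26²) = 55.28 m/s.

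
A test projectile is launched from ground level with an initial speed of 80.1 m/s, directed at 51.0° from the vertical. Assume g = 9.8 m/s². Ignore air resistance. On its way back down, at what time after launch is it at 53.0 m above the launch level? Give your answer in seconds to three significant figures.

Horizontal component vₓ = 80.10 sin 51.0° = 62.25 m/s; vertical v_y0 = 80.10 cos 51.0° = 50.41 m/s.
Require v_y0 t − ½ g t² = 53.0, i.e. 4.900 t² − 50.41 t + 53.0 = 0.
t = [50.41 ± √(50.41² − 2·9.80·53.0)] / 9.80 = (50.41 ± 38.76) / 9.80, so t = 1.189 s or t = 9.099 s.
The descending-branch root is 9.099 s.

9.10 s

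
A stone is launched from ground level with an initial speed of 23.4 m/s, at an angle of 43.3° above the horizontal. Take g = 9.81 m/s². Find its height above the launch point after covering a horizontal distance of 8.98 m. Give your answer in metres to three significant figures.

Horizontal component vₓ = 23.40 cos 43.3° = 17.03 m/s; vertical v_y0 = 23.40 sin 43.3° = 16.05 m/s.
x = vₓ t ⇒ t = 8.98/17.03 = 0.5273 s.
Height: y = v_y0 t − ½ g t² = 16.05 × 0.5273 − 4.905 × 0.5273² = 8.462 − 1.364 = 7.098 m.

7.10 m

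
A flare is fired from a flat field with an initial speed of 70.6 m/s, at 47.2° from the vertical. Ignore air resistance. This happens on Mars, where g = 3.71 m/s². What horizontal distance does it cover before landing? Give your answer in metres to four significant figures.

Components: vₓ = 70.60 sin 47.2° = 51.80 m/s, v_y0 = 70.60 cos 47.2° = 47.97 m/s.
Time aloft: T = 2 v_y0 / g = 2 × 47.97 / 3.71 = 25.86 s.
Range: R = vₓ T = 51.80 × 25.86 = 1340 m.

1340 m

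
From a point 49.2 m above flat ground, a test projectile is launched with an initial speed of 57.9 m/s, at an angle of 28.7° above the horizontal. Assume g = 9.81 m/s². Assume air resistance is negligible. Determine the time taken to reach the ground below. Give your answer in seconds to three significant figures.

7.08 s

vₓ = 57.90 cos 28.7° = 50.79 m/s; v_y0 = 57.90 sin 28.7° = 27.80 m/s.
The projectile lands when y = 49.2 + (27.80) t − ½·9.81·t² = 0. Positive root: t = (27.80 + √(27.80² + 2·9.81·49.2)) / 9.81 = (27.80 + 41.69) / 9.81 = 7.085 s.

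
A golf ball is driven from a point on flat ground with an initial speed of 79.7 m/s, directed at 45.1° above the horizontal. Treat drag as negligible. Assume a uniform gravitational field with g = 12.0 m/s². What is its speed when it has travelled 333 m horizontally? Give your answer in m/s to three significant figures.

58.1 m/s

vₓ = 79.70 cos 45.1° = 56.26 m/s; v_y0 = 79.70 sin 45.1° = 56.45 m/s.
At x = 333 m, t = x/vₓ = 333/56.26 = 5.919 s.
Vertical velocity there: v_y = v_y0 − g t = 56.45 − 12.0 × 5.919 = −14.58 m/s.
Speed: √(vₓ² + v_y²) = √(56.26² + 14.58²) = 58.12 m/s.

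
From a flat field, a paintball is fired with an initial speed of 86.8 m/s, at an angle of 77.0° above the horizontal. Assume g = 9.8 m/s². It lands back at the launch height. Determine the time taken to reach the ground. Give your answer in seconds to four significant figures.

vₓ = 86.80 cos 77.0° = 19.53 m/s; v_y0 = 86.80 sin 77.0° = 84.58 m/s.
Time of flight on level ground: T = 2 v_y0 / g = 2 × 84.58 / 9.80 = 17.26 s.

17.26 s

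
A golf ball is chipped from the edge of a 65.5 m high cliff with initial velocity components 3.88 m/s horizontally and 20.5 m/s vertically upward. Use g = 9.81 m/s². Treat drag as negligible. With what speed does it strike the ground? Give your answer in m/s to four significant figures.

The projectile lands when y = 65.5 + (20.50) t − ½·9.81·t² = 0. Positive root: t = (20.50 + √(20.50² + 2·9.81·65.5)) / 9.81 = (20.50 + 41.30) / 9.81 = 6.299 s.
Vertical velocity at impact: v_y = v_y0 − g t = 20.50 − 9.81 × 6.299 = −41.30 m/s.
Speed: |v| = √(vₓ² + v_y²) = √(3.880² + 41.30²) = 41.48 m/s.

41.48 m/s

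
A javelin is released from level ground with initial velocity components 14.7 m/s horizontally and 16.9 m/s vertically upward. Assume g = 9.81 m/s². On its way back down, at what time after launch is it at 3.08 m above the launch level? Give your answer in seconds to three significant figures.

3.25 s

Set y = v_y0 t − ½ g t² = 3.08: 4.905 t² − 16.90 t + 3.08 = 0.
Quadratic formula: t = (16.90 ± √225.18) / 9.81 = (16.90 ± 15.01) / 9.81 → t = 0.1931 s or 3.252 s.
The descending-branch root is 3.252 s.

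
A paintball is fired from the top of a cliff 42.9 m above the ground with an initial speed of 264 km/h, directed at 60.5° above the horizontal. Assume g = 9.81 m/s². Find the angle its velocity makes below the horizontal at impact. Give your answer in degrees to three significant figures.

62.7°

Convert: 264 km/h = 264/3.6 = 73.33 m/s.
vₓ = 73.33 cos 60.5° = 36.11 m/s; v_y0 = 73.33 sin 60.5° = 63.83 m/s.
With up positive and y = 0 at the ground: y(t) = 42.9 + (63.83) t − 4.905 t². Setting y = 0 and taking the positive root: t = [63.83 + √(63.83² + 2·9.81·42.9)] / 9.81 = (63.83 + 70.11) / 9.81 = 13.65 s.
At impact: v_y = v_y0 − g t = −70.11 m/s; vₓ = 36.11 m/s.
Angle below horizontal: arctan(|v_y|/vₓ) = arctan(70.11/36.11) = 62.75°.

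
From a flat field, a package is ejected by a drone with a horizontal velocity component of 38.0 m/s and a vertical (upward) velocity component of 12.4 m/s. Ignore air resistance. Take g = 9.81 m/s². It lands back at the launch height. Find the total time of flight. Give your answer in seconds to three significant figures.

2.53 s

Time of flight on level ground: T = 2 v_y0 / g = 2 × 12.40 / 9.81 = 2.528 s.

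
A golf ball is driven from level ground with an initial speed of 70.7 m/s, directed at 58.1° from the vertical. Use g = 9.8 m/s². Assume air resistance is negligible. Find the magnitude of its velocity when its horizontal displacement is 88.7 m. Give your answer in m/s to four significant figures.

64.23 m/s

Horizontal component vₓ = 70.70 sin 58.1° = 60.02 m/s; vertical v_y0 = 70.70 cos 58.1° = 37.36 m/s.
At x = 88.7 m, t = x/vₓ = 88.7/60.02 = 1.478 s.
Vertical velocity there: v_y = v_y0 − g t = 37.36 − 9.80 × 1.478 = 22.88 m/s.
Speed: √(vₓ² + v_y²) = √(60.02² + 22.88²) = 64.23 m/s.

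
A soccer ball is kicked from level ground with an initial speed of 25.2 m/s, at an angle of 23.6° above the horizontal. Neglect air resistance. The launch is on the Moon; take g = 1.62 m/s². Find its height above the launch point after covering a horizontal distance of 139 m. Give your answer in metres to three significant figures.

31.4 m

Components: vₓ = 25.20 cos 23.6° = 23.09 m/s, v_y0 = 25.20 sin 23.6° = 10.09 m/s.
Time to reach x = 139 m: t = x/vₓ = 139/23.09 = 6.019 s.
Height: y = v_y0 t − ½ g t² = 10.09 × 6.019 − 0.8100 × 6.019² = 60.73 − 29.35 = 31.38 m.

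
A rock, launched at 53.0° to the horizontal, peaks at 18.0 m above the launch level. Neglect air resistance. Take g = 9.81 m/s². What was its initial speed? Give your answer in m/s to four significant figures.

At the peak v_y = 0, so v_y0 = √(2gH) = √(2 × 9.81 × 18.0) = 18.79 m/s.
v_y0 = v₀ sin θ ⇒ v₀ = 18.79 / sin 53.0° = 23.53 m/s.

23.53 m/s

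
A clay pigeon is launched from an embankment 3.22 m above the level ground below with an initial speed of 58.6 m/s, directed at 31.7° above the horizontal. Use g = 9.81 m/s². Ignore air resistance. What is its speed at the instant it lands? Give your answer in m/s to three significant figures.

Horizontal component vₓ = 58.60 cos 31.7° = 49.86 m/s; vertical v_y0 = 58.60 sin 31.7° = 30.79 m/s.
The projectile lands when y = 3.22 + (30.79) t − ½·9.81·t² = 0. Positive root: t = (30.79 + √(30.79² + 2·9.81·3.22)) / 9.81 = (30.79 + 31.80) / 9.81 = 6.381 s.
Vertical velocity at impact: v_y = v_y0 − g t = 30.79 − 9.81 × 6.381 = −31.80 m/s.
Speed: |v| = √(vₓ² + v_y²) = √(49.86² + 31.80²) = 59.14 m/s.

59.1 m/s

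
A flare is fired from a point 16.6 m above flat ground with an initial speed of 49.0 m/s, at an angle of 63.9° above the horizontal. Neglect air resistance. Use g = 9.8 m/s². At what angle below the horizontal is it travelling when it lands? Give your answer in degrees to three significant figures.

Resolve: vₓ = 49.00 cos 63.9° = 21.56 m/s and v_y0 = 49.00 sin 63.9° = 44.00 m/s.
Vertical motion (up positive, ground at y = 0): 4.900 t² − (44.00) t − 16.6 = 0, so t = (44.00 + √(44.00² + 2·9.80·16.6)) / 9.80 = (44.00 + 47.56) / 9.80 = 9.343 s.
At impact: v_y = v_y0 − g t = −47.56 m/s; vₓ = 21.56 m/s.
Angle below horizontal: arctan(|v_y|/vₓ) = arctan(47.56/21.56) = 65.62°.

65.6°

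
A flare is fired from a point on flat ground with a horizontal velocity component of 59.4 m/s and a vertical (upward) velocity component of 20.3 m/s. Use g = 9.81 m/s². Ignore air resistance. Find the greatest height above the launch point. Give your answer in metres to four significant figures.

Maximum height: H = v_y0² / (2g) = 20.30² / (2 × 9.81) = 21.00 m.

21.00 m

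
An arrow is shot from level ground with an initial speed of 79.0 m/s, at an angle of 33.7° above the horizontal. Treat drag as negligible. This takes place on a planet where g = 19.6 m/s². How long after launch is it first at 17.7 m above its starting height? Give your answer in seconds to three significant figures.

0.449 s

Resolve: vₓ = 79.00 cos 33.7° = 65.72 m/s and v_y0 = 79.00 sin 33.7° = 43.83 m/s.
Set y = v_y0 t − ½ g t² = 17.7: 9.800 t² − 43.83 t + 17.7 = 0.
t = [43.83 ± √(43.83² − 2·19.6·17.7)] / 19.6 = (43.83 ± 35.04) / 19.6, so t = 0.4489 s or t = 4.024 s.
The first (ascending) time is 0.4489 s.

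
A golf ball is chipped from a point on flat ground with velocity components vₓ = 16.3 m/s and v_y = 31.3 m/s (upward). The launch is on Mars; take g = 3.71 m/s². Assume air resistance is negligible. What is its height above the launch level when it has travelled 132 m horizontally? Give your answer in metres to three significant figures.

Time to reach x = 132 m: t = x/vₓ = 132/16.30 = 8.098 s.
Height: y = v_y0 t − ½ g t² = 31.30 × 8.098 − 1.855 × 8.098² = 253.5 − 121.7 = 131.8 m.

132 m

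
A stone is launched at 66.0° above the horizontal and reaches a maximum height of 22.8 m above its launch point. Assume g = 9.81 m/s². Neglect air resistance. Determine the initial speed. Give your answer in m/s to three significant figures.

At the peak v_y = 0, so v_y0 = √(2gH) = √(2 × 9.81 × 22.8) = 21.15 m/s.
v_y0 = v₀ sin θ ⇒ v₀ = 21.15 / sin 66.0° = 23.15 m/s.

23.2 m/s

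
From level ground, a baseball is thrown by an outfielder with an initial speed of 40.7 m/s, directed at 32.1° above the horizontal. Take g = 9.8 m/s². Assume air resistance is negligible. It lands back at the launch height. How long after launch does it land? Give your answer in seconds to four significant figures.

4.414 s

Resolve: vₓ = 40.70 cos 32.1° = 34.48 m/s and v_y0 = 40.70 sin 32.1° = 21.63 m/s.
It returns to y = 0 when t = 2 v_y0 / g = 2(21.63)/9.80 = 4.414 s.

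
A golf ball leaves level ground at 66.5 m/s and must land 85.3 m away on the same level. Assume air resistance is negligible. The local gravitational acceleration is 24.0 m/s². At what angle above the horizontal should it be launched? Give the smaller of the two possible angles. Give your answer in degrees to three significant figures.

Level-ground range R = v₀² sin(2θ)/g ⇒ sin(2θ) = gR/v₀² = 24.0 × 85.3 / 66.5² = 0.4629.
2θ = 27.58° or 180° − 27.58° = 152.4°, so θ = 13.79° or 76.21°.
The smaller angle is 13.79°.

13.8°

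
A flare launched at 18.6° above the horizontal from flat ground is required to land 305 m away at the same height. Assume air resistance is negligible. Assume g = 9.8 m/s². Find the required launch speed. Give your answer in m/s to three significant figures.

70.3 m/s

On level ground R = v₀² sin 2θ / g ⇒ v₀ = √(gR / sin 2θ).
v₀ = √(9.80 × 305 / sin 37.20°) = √(2989 / 0.6046) = √4943.8 = 70.31 m/s.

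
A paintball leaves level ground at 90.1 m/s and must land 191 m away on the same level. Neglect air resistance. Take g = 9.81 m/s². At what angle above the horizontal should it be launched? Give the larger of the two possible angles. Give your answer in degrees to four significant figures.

From R = (v₀²/g) sin 2θ: sin 2θ = 9.81 × 191 / 8118.0 = 0.2308.
2θ = 13.34° or 180° − 13.34° = 166.7°, so θ = 6.672° or 83.33°.
The larger angle is 83.33°.

83.33°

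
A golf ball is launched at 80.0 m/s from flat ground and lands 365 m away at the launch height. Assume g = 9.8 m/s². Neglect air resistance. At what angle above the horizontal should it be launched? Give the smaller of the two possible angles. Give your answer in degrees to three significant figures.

R = v₀² sin 2θ / g gives sin 2θ = gR/v₀² = 9.80·365/80.0² = 0.5589.
2θ = 33.98° or 180° − 33.98° = 146.0°, so θ = 16.99° or 73.01°.
The smaller angle is 16.99°.

17.0°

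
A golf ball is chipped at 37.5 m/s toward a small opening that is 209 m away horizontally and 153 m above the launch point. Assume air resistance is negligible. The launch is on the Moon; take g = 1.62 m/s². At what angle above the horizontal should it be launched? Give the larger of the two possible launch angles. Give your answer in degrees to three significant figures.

82.2°

Trajectory: y = x tanθ − g x² (1 + tan²θ)/(2v₀²). With x = 209, y = 153, v₀ = 37.5, g = 1.62:
25.16 tan²θ − 209 tanθ + (178.2) = 0.
tanθ = [209 ± √(209² − 4 × 25.16 × (178.2))] / (2 × 25.16) = (209 ± 160.5) / 50.32, giving tanθ = 0.9644 or 7.342.
θ = 43.96° or 82.24°; the larger is 82.24°.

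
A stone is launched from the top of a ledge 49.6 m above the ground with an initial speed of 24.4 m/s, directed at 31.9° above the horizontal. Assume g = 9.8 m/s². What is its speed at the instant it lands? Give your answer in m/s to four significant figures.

Horizontal component vₓ = 24.40 cos 31.9° = 20.71 m/s; vertical v_y0 = 24.40 sin 31.9° = 12.89 m/s.
Vertical motion (up positive, ground at y = 0): 4.900 t² − (12.89) t − 49.6 = 0, so t = (12.89 + √(12.89² + 2·9.80·49.6)) / 9.80 = (12.89 + 33.74) / 9.80 = 4.759 s.
Vertical velocity at impact: v_y = v_y0 − g t = 12.89 − 9.80 × 4.759 = −33.74 m/s.
Speed: |v| = √(vₓ² + v_y²) = √(20.71² + 33.74²) = 39.59 m/s.

39.59 m/s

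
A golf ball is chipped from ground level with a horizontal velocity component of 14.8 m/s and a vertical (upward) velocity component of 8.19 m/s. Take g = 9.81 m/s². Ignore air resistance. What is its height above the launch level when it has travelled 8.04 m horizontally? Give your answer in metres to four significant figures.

3.002 m

Time to reach x = 8.04 m: t = x/vₓ = 8.04/14.80 = 0.5432 s.
Height: y = v_y0 t − ½ g t² = 8.190 × 0.5432 − 4.905 × 0.5432² = 4.449 − 1.448 = 3.002 m.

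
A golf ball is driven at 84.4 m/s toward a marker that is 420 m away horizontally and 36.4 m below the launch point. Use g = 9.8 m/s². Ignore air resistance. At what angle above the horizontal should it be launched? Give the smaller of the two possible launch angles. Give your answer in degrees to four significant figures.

Trajectory: y = x tanθ − g x² (1 + tan²θ)/(2v₀²). With x = 420, y = −36.4, v₀ = 84.4, g = 9.80:
121.3 tan²θ − 420 tanθ + (84.94) = 0.
tanθ = [420 ± √(420² − 4 × 121.3 × (84.94))] / (2 × 121.3) = (420 ± 367.7) / 242.7, giving tanθ = 0.2157 or 3.246.
θ = 12.17° or 72.88°; the smaller is 12.17°.

12.17°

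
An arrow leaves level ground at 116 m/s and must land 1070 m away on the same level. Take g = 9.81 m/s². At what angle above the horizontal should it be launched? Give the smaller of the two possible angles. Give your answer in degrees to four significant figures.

R = v₀² sin 2θ / g gives sin 2θ = gR/v₀² = 9.81·1070/116² = 0.7801.
2θ = 51.27° or 180° − 51.27° = 128.7°, so θ = 25.63° or 64.37°.
The smaller angle is 25.63°.

25.63°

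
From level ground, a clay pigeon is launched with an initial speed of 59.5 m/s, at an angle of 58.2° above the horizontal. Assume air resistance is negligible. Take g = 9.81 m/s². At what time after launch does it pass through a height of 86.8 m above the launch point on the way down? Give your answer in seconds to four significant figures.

Horizontal component vₓ = 59.50 cos 58.2° = 31.35 m/s; vertical v_y0 = 59.50 sin 58.2° = 50.57 m/s.
Set y = v_y0 t − ½ g t² = 86.8: 4.905 t² − 50.57 t + 86.8 = 0.
Quadratic formula: t = (50.57 ± √854.17) / 9.81 = (50.57 ± 29.23) / 9.81 → t = 2.176 s or 8.134 s.
The descending-branch root is 8.134 s.

8.134 s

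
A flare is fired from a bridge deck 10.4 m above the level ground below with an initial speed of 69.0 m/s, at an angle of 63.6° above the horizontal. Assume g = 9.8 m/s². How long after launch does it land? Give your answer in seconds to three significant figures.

Components: vₓ = 69.00 cos 63.6° = 30.68 m/s, v_y0 = 69.00 sin 63.6° = 61.80 m/s.
The projectile lands when y = 10.4 + (61.80) t − ½·9.80·t² = 0. Positive root: t = (61.80 + √(61.80² + 2·9.80·10.4)) / 9.80 = (61.80 + 63.43) / 9.80 = 12.78 s.

12.8 s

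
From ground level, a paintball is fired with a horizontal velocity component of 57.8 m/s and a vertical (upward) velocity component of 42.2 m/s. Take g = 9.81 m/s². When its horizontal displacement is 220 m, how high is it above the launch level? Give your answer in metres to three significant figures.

89.6 m

x = vₓ t ⇒ t = 220/57.80 = 3.806 s.
Height: y = v_y0 t − ½ g t² = 42.20 × 3.806 − 4.905 × 3.806² = 160.6 − 71.06 = 89.56 m.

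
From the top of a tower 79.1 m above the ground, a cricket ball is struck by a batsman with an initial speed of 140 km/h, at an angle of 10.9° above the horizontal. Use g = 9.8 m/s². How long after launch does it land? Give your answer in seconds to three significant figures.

Convert: 140 km/h = 140/3.6 = 38.89 m/s.
Resolve: vₓ = 38.89 cos 10.9° = 38.19 m/s and v_y0 = 38.89 sin 10.9° = 7.354 m/s.
Vertical motion (up positive, ground at y = 0): 4.900 t² − (7.354) t − 79.1 = 0, so t = (7.354 + √(7.354² + 2·9.80·79.1)) / 9.80 = (7.354 + 40.06) / 9.80 = 4.838 s.

4.84 s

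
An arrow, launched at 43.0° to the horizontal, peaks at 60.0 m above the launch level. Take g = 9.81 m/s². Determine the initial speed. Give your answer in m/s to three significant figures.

50.3 m/s

At the peak v_y = 0, so v_y0 = √(2gH) = √(2 × 9.81 × 60.0) = 34.31 m/s.
v_y0 = v₀ sin θ ⇒ v₀ = 34.31 / sin 43.0° = 50.31 m/s.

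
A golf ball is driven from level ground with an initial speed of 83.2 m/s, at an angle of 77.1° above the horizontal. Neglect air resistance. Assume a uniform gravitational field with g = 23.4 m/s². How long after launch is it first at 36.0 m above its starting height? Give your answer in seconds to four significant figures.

0.4767 s

Resolve: vₓ = 83.20 cos 77.1° = 18.57 m/s and v_y0 = 83.20 sin 77.1° = 81.10 m/s.
Require v_y0 t − ½ g t² = 36.0, i.e. 11.70 t² − 81.10 t + 36.0 = 0.
Quadratic formula: t = (81.10 ± √4892.4) / 23.4 = (81.10 ± 69.95) / 23.4 → t = 0.4767 s or 6.455 s.
The first (ascending) time is 0.4767 s.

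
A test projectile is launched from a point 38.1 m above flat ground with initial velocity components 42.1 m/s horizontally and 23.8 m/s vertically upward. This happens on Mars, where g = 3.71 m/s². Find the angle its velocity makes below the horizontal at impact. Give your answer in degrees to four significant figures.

34.69°

Vertical motion (up positive, ground at y = 0): 1.855 t² − (23.80) t − 38.1 = 0, so t = (23.80 + √(23.80² + 2·3.71·38.1)) / 3.71 = (23.80 + 29.14) / 3.71 = 14.27 s.
At impact: v_y = v_y0 − g t = −29.14 m/s; vₓ = 42.10 m/s.
Angle below horizontal: arctan(|v_y|/vₓ) = arctan(29.14/42.10) = 34.69°.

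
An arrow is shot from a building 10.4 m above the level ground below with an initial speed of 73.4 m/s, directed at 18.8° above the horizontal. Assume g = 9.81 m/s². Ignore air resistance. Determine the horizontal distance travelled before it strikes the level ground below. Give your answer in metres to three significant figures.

Resolve: vₓ = 73.40 cos 18.8° = 69.48 m/s and v_y0 = 73.40 sin 18.8° = 23.65 m/s.
Vertical motion (up positive, ground at y = 0): 4.905 t² − (23.65) t − 10.4 = 0, so t = (23.65 + √(23.65² + 2·9.81·10.4)) / 9.81 = (23.65 + 27.63) / 9.81 = 5.228 s.
Horizontal distance: R = vₓ t = 69.48 × 5.228 = 363.3 m.

363 m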